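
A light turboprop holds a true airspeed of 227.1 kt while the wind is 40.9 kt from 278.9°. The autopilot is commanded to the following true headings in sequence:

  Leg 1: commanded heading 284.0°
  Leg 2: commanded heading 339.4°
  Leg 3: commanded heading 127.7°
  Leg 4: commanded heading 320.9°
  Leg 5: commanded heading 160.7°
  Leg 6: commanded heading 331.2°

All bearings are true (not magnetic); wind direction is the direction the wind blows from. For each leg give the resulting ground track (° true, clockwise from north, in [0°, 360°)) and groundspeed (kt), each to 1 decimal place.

Leg 1: track=285.1°, groundspeed=186.4 kt
Leg 2: track=349.2°, groundspeed=210.0 kt
Leg 3: track=123.4°, groundspeed=263.7 kt
Leg 4: track=328.8°, groundspeed=198.6 kt
Leg 5: track=152.4°, groundspeed=249.0 kt
Leg 6: track=340.3°, groundspeed=204.7 kt

Leg 1: heading 284.0°; drift +1.1° → track 285.1°, groundspeed 186.4 kt
Leg 2: heading 339.4°; drift +9.8° → track 349.2°, groundspeed 210.0 kt
Leg 3: heading 127.7°; drift -4.3° → track 123.4°, groundspeed 263.7 kt
Leg 4: heading 320.9°; drift +7.9° → track 328.8°, groundspeed 198.6 kt
Leg 5: heading 160.7°; drift -8.3° → track 152.4°, groundspeed 249.0 kt
Leg 6: heading 331.2°; drift +9.1° → track 340.3°, groundspeed 204.7 kt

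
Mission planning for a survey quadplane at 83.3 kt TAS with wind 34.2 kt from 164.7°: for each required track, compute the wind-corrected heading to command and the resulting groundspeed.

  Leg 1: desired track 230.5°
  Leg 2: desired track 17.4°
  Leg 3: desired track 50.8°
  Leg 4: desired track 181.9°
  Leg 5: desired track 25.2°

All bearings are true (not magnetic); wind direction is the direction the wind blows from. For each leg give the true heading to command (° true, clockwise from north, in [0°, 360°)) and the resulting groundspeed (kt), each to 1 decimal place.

Leg 1: desired track 230.5°; wind correction -22.0° → command heading 208.5°, groundspeed 63.2 kt
Leg 2: desired track 17.4°; wind correction +12.8° → command heading 30.2°, groundspeed 110.0 kt
Leg 3: desired track 50.8°; wind correction +22.0° → command heading 72.8°, groundspeed 91.1 kt
Leg 4: desired track 181.9°; wind correction -7.0° → command heading 174.9°, groundspeed 50.0 kt
Leg 5: desired track 25.2°; wind correction +15.5° → command heading 40.7°, groundspeed 106.3 kt

Leg 1: heading=208.5°, groundspeed=63.2 kt
Leg 2: heading=30.2°, groundspeed=110.0 kt
Leg 3: heading=72.8°, groundspeed=91.1 kt
Leg 4: heading=174.9°, groundspeed=50.0 kt
Leg 5: heading=40.7°, groundspeed=106.3 kt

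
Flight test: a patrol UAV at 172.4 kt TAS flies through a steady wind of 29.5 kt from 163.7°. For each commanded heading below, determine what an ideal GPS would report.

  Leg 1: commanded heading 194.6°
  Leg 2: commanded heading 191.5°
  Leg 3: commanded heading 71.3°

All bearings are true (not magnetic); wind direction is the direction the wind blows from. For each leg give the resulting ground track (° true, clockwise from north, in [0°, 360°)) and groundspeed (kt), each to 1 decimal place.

Leg 1: track=200.5°, groundspeed=147.9 kt
Leg 2: track=196.9°, groundspeed=147.0 kt
Leg 3: track=61.7°, groundspeed=176.1 kt

Leg 1: heading 194.6°; drift +5.9° → track 200.5°, groundspeed 147.9 kt
Leg 2: heading 191.5°; drift +5.4° → track 196.9°, groundspeed 147.0 kt
Leg 3: heading 71.3°; drift -9.6° → track 61.7°, groundspeed 176.1 kt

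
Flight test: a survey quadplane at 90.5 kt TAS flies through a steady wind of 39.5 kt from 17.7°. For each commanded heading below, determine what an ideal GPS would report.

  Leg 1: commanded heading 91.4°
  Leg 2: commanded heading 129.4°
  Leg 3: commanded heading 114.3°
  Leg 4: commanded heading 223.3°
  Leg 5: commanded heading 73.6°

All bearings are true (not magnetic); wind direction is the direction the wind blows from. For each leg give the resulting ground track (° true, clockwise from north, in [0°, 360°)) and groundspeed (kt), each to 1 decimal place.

Leg 1: track=116.9°, groundspeed=88.0 kt
Leg 2: track=148.6°, groundspeed=111.3 kt
Leg 3: track=136.7°, groundspeed=102.8 kt
Leg 4: track=215.6°, groundspeed=127.3 kt
Leg 5: track=99.2°, groundspeed=75.8 kt

Leg 1: heading 91.4°; drift +25.5° → track 116.9°, groundspeed 88.0 kt
Leg 2: heading 129.4°; drift +19.2° → track 148.6°, groundspeed 111.3 kt
Leg 3: heading 114.3°; drift +22.4° → track 136.7°, groundspeed 102.8 kt
Leg 4: heading 223.3°; drift -7.7° → track 215.6°, groundspeed 127.3 kt
Leg 5: heading 73.6°; drift +25.6° → track 99.2°, groundspeed 75.8 kt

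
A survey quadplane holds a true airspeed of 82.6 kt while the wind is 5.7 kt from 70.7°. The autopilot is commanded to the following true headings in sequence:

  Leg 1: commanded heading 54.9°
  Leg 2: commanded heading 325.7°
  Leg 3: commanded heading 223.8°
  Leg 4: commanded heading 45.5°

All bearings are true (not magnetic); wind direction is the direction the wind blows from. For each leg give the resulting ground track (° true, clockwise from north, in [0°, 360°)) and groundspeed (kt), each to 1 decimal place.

Leg 1: track=53.7°, groundspeed=77.1 kt
Leg 2: track=322.0°, groundspeed=84.3 kt
Leg 3: track=225.5°, groundspeed=87.7 kt
Leg 4: track=43.7°, groundspeed=77.5 kt

Leg 1: heading 54.9°; drift -1.2° → track 53.7°, groundspeed 77.1 kt
Leg 2: heading 325.7°; drift -3.7° → track 322.0°, groundspeed 84.3 kt
Leg 3: heading 223.8°; drift +1.7° → track 225.5°, groundspeed 87.7 kt
Leg 4: heading 45.5°; drift -1.8° → track 43.7°, groundspeed 77.5 kt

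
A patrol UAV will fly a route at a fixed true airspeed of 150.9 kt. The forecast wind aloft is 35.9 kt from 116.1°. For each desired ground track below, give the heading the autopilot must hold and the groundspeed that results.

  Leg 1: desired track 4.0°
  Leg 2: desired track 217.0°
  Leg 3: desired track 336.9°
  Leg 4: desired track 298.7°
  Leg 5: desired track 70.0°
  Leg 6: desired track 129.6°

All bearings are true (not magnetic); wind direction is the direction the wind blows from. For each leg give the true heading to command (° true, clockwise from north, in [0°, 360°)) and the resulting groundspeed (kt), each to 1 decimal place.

Leg 1: heading=16.7°, groundspeed=160.7 kt
Leg 2: heading=203.5°, groundspeed=153.5 kt
Leg 3: heading=345.8°, groundspeed=176.2 kt
Leg 4: heading=299.3°, groundspeed=186.8 kt
Leg 5: heading=79.9°, groundspeed=123.8 kt
Leg 6: heading=126.4°, groundspeed=115.8 kt

Leg 1: desired track 4.0°; wind correction +12.7° → command heading 16.7°, groundspeed 160.7 kt
Leg 2: desired track 217.0°; wind correction -13.5° → command heading 203.5°, groundspeed 153.5 kt
Leg 3: desired track 336.9°; wind correction +8.9° → command heading 345.8°, groundspeed 176.2 kt
Leg 4: desired track 298.7°; wind correction +0.6° → command heading 299.3°, groundspeed 186.8 kt
Leg 5: desired track 70.0°; wind correction +9.9° → command heading 79.9°, groundspeed 123.8 kt
Leg 6: desired track 129.6°; wind correction -3.2° → command heading 126.4°, groundspeed 115.8 kt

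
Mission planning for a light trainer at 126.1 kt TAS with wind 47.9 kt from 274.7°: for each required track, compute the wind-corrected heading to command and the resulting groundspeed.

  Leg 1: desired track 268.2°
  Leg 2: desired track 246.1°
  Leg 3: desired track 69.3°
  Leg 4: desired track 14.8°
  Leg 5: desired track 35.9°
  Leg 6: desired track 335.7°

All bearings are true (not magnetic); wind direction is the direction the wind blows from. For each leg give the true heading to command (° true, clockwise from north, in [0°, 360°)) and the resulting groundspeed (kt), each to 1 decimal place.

Leg 1: heading=270.7°, groundspeed=78.4 kt
Leg 2: heading=256.6°, groundspeed=81.9 kt
Leg 3: heading=59.9°, groundspeed=167.7 kt
Leg 4: heading=352.8°, groundspeed=125.4 kt
Leg 5: heading=16.9°, groundspeed=144.1 kt
Leg 6: heading=316.3°, groundspeed=95.7 kt

Leg 1: desired track 268.2°; wind correction +2.5° → command heading 270.7°, groundspeed 78.4 kt
Leg 2: desired track 246.1°; wind correction +10.5° → command heading 256.6°, groundspeed 81.9 kt
Leg 3: desired track 69.3°; wind correction -9.4° → command heading 59.9°, groundspeed 167.7 kt
Leg 4: desired track 14.8°; wind correction -22.0° → command heading 352.8°, groundspeed 125.4 kt
Leg 5: desired track 35.9°; wind correction -19.0° → command heading 16.9°, groundspeed 144.1 kt
Leg 6: desired track 335.7°; wind correction -19.4° → command heading 316.3°, groundspeed 95.7 kt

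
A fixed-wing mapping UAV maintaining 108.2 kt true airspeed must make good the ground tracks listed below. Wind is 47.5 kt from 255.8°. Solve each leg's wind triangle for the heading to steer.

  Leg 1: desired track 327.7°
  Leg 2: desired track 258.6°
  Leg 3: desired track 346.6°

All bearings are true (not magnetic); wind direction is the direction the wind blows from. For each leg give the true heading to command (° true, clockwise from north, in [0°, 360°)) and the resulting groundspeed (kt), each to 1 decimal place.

Leg 1: desired track 327.7°; wind correction -24.7° → command heading 303.0°, groundspeed 83.6 kt
Leg 2: desired track 258.6°; wind correction -1.2° → command heading 257.4°, groundspeed 60.7 kt
Leg 3: desired track 346.6°; wind correction -26.0° → command heading 320.6°, groundspeed 97.9 kt

Leg 1: heading=303.0°, groundspeed=83.6 kt
Leg 2: heading=257.4°, groundspeed=60.7 kt
Leg 3: heading=320.6°, groundspeed=97.9 kt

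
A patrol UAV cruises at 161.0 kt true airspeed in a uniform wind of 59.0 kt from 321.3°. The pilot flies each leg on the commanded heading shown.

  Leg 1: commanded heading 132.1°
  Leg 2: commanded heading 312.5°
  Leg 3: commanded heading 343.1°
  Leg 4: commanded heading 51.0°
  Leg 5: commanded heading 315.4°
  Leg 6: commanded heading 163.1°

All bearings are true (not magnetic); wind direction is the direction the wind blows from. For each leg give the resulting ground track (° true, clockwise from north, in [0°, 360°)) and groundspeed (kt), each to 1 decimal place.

Leg 1: track=134.6°, groundspeed=219.4 kt
Leg 2: track=307.5°, groundspeed=103.1 kt
Leg 3: track=354.8°, groundspeed=108.5 kt
Leg 4: track=71.2°, groundspeed=171.2 kt
Leg 5: track=312.0°, groundspeed=102.5 kt
Leg 6: track=157.3°, groundspeed=216.9 kt

Leg 1: heading 132.1°; drift +2.5° → track 134.6°, groundspeed 219.4 kt
Leg 2: heading 312.5°; drift -5.0° → track 307.5°, groundspeed 103.1 kt
Leg 3: heading 343.1°; drift +11.7° → track 354.8°, groundspeed 108.5 kt
Leg 4: heading 51.0°; drift +20.2° → track 71.2°, groundspeed 171.2 kt
Leg 5: heading 315.4°; drift -3.4° → track 312.0°, groundspeed 102.5 kt
Leg 6: heading 163.1°; drift -5.8° → track 157.3°, groundspeed 216.9 kt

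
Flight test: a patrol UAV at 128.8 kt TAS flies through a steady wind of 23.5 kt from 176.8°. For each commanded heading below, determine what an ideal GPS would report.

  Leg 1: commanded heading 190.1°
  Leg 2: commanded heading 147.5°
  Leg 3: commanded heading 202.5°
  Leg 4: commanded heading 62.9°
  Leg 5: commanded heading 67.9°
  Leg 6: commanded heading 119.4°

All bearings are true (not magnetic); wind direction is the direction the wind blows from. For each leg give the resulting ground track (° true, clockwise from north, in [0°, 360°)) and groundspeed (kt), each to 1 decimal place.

Leg 1: track=193.0°, groundspeed=106.1 kt
Leg 2: track=141.4°, groundspeed=108.9 kt
Leg 3: track=207.9°, groundspeed=108.1 kt
Leg 4: track=54.1°, groundspeed=140.0 kt
Leg 5: track=58.6°, groundspeed=138.2 kt
Leg 6: track=109.7°, groundspeed=117.8 kt

Leg 1: heading 190.1°; drift +2.9° → track 193.0°, groundspeed 106.1 kt
Leg 2: heading 147.5°; drift -6.1° → track 141.4°, groundspeed 108.9 kt
Leg 3: heading 202.5°; drift +5.4° → track 207.9°, groundspeed 108.1 kt
Leg 4: heading 62.9°; drift -8.8° → track 54.1°, groundspeed 140.0 kt
Leg 5: heading 67.9°; drift -9.3° → track 58.6°, groundspeed 138.2 kt
Leg 6: heading 119.4°; drift -9.7° → track 109.7°, groundspeed 117.8 kt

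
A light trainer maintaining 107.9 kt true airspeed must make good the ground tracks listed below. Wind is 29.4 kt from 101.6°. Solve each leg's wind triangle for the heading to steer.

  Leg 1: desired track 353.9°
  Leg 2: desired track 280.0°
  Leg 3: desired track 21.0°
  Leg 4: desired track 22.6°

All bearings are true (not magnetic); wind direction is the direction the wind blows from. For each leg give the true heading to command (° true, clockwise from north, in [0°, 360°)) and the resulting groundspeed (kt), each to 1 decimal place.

Leg 1: desired track 353.9°; wind correction +15.0° → command heading 8.9°, groundspeed 113.1 kt
Leg 2: desired track 280.0°; wind correction -0.4° → command heading 279.6°, groundspeed 137.3 kt
Leg 3: desired track 21.0°; wind correction +15.6° → command heading 36.6°, groundspeed 99.1 kt
Leg 4: desired track 22.6°; wind correction +15.5° → command heading 38.1°, groundspeed 98.4 kt

Leg 1: heading=8.9°, groundspeed=113.1 kt
Leg 2: heading=279.6°, groundspeed=137.3 kt
Leg 3: heading=36.6°, groundspeed=99.1 kt
Leg 4: heading=38.1°, groundspeed=98.4 kt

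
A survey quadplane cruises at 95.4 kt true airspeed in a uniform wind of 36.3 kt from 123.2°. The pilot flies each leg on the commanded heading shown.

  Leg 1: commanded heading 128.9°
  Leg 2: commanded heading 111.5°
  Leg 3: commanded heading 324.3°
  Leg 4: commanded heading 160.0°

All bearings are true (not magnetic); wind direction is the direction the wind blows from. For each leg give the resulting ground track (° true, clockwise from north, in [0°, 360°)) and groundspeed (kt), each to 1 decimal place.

Leg 1: heading 128.9°; drift +3.5° → track 132.4°, groundspeed 59.4 kt
Leg 2: heading 111.5°; drift -7.0° → track 104.5°, groundspeed 60.3 kt
Leg 3: heading 324.3°; drift -5.8° → track 318.5°, groundspeed 129.9 kt
Leg 4: heading 160.0°; drift +18.1° → track 178.1°, groundspeed 69.8 kt

Leg 1: track=132.4°, groundspeed=59.4 kt
Leg 2: track=104.5°, groundspeed=60.3 kt
Leg 3: track=318.5°, groundspeed=129.9 kt
Leg 4: track=178.1°, groundspeed=69.8 kt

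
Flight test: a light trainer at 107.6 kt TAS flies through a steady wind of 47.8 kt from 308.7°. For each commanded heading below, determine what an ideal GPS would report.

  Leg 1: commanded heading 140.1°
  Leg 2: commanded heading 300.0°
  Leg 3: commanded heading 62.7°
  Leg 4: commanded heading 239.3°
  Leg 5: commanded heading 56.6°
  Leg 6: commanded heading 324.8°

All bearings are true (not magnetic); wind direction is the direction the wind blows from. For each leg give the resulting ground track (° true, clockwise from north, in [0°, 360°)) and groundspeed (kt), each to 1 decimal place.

Leg 1: heading 140.1°; drift -3.5° → track 136.6°, groundspeed 154.7 kt
Leg 2: heading 300.0°; drift -6.8° → track 293.2°, groundspeed 60.8 kt
Leg 3: heading 62.7°; drift +19.0° → track 81.7°, groundspeed 134.3 kt
Leg 4: heading 239.3°; drift -26.2° → track 213.1°, groundspeed 101.2 kt
Leg 5: heading 56.6°; drift +20.4° → track 77.0°, groundspeed 130.5 kt
Leg 6: heading 324.8°; drift +12.1° → track 336.9°, groundspeed 63.1 kt

Leg 1: track=136.6°, groundspeed=154.7 kt
Leg 2: track=293.2°, groundspeed=60.8 kt
Leg 3: track=81.7°, groundspeed=134.3 kt
Leg 4: track=213.1°, groundspeed=101.2 kt
Leg 5: track=77.0°, groundspeed=130.5 kt
Leg 6: track=336.9°, groundspeed=63.1 kt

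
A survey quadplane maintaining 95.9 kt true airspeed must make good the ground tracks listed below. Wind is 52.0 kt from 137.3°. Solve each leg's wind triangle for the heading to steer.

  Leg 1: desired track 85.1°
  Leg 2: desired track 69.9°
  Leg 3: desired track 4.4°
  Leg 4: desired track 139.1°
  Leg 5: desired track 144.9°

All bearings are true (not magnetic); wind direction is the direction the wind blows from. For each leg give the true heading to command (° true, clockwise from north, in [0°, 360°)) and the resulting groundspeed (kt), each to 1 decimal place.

Leg 1: desired track 85.1°; wind correction +25.4° → command heading 110.5°, groundspeed 54.8 kt
Leg 2: desired track 69.9°; wind correction +30.0° → command heading 99.9°, groundspeed 63.0 kt
Leg 3: desired track 4.4°; wind correction +23.4° → command heading 27.8°, groundspeed 123.4 kt
Leg 4: desired track 139.1°; wind correction -1.0° → command heading 138.1°, groundspeed 43.9 kt
Leg 5: desired track 144.9°; wind correction -4.1° → command heading 140.8°, groundspeed 44.1 kt

Leg 1: heading=110.5°, groundspeed=54.8 kt
Leg 2: heading=99.9°, groundspeed=63.0 kt
Leg 3: heading=27.8°, groundspeed=123.4 kt
Leg 4: heading=138.1°, groundspeed=43.9 kt
Leg 5: heading=140.8°, groundspeed=44.1 kt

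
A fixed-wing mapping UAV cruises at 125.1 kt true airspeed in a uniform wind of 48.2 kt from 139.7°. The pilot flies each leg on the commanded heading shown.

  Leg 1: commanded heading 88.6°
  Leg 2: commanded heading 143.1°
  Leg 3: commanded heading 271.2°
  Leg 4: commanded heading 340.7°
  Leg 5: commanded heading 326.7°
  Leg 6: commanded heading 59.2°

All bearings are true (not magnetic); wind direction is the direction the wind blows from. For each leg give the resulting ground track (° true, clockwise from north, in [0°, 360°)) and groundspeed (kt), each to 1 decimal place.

Leg 1: heading 88.6°; drift -21.6° → track 67.0°, groundspeed 102.0 kt
Leg 2: heading 143.1°; drift +2.1° → track 145.2°, groundspeed 77.0 kt
Leg 3: heading 271.2°; drift +12.9° → track 284.1°, groundspeed 161.1 kt
Leg 4: heading 340.7°; drift -5.8° → track 334.9°, groundspeed 171.0 kt
Leg 5: heading 326.7°; drift -1.9° → track 324.8°, groundspeed 173.0 kt
Leg 6: heading 59.2°; drift -22.1° → track 37.1°, groundspeed 126.4 kt

Leg 1: track=67.0°, groundspeed=102.0 kt
Leg 2: track=145.2°, groundspeed=77.0 kt
Leg 3: track=284.1°, groundspeed=161.1 kt
Leg 4: track=334.9°, groundspeed=171.0 kt
Leg 5: track=324.8°, groundspeed=173.0 kt
Leg 6: track=37.1°, groundspeed=126.4 kt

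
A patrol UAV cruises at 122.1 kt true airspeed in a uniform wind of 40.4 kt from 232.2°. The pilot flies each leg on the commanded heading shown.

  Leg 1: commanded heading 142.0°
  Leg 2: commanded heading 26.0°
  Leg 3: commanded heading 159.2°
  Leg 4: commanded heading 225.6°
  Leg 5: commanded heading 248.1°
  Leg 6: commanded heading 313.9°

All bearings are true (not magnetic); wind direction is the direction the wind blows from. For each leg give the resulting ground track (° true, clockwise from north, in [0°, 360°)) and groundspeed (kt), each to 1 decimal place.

Leg 1: heading 142.0°; drift -18.3° → track 123.7°, groundspeed 128.7 kt
Leg 2: heading 26.0°; drift +6.4° → track 32.4°, groundspeed 159.4 kt
Leg 3: heading 159.2°; drift -19.3° → track 139.9°, groundspeed 116.9 kt
Leg 4: heading 225.6°; drift -3.2° → track 222.4°, groundspeed 82.1 kt
Leg 5: heading 248.1°; drift +7.6° → track 255.7°, groundspeed 84.0 kt
Leg 6: heading 313.9°; drift +19.0° → track 332.9°, groundspeed 122.9 kt

Leg 1: track=123.7°, groundspeed=128.7 kt
Leg 2: track=32.4°, groundspeed=159.4 kt
Leg 3: track=139.9°, groundspeed=116.9 kt
Leg 4: track=222.4°, groundspeed=82.1 kt
Leg 5: track=255.7°, groundspeed=84.0 kt
Leg 6: track=332.9°, groundspeed=122.9 kt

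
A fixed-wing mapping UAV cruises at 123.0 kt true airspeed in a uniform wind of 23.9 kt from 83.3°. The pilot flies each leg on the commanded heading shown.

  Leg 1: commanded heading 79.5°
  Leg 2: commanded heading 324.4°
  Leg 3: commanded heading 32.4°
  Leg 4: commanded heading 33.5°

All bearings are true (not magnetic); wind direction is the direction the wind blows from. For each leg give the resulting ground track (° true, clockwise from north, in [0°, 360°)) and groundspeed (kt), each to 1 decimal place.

Leg 1: heading 79.5°; drift -0.9° → track 78.6°, groundspeed 99.2 kt
Leg 2: heading 324.4°; drift -8.8° → track 315.6°, groundspeed 136.2 kt
Leg 3: heading 32.4°; drift -9.8° → track 22.6°, groundspeed 109.5 kt
Leg 4: heading 33.5°; drift -9.6° → track 23.9°, groundspeed 109.1 kt

Leg 1: track=78.6°, groundspeed=99.2 kt
Leg 2: track=315.6°, groundspeed=136.2 kt
Leg 3: track=22.6°, groundspeed=109.5 kt
Leg 4: track=23.9°, groundspeed=109.1 kt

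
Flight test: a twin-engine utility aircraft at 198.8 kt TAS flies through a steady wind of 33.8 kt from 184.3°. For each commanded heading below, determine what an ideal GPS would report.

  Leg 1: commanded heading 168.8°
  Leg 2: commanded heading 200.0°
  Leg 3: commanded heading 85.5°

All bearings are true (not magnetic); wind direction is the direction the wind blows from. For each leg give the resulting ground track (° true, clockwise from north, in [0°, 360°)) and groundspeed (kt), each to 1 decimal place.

Leg 1: track=165.7°, groundspeed=166.5 kt
Leg 2: track=203.1°, groundspeed=166.5 kt
Leg 3: track=76.2°, groundspeed=206.7 kt

Leg 1: heading 168.8°; drift -3.1° → track 165.7°, groundspeed 166.5 kt
Leg 2: heading 200.0°; drift +3.1° → track 203.1°, groundspeed 166.5 kt
Leg 3: heading 85.5°; drift -9.3° → track 76.2°, groundspeed 206.7 kt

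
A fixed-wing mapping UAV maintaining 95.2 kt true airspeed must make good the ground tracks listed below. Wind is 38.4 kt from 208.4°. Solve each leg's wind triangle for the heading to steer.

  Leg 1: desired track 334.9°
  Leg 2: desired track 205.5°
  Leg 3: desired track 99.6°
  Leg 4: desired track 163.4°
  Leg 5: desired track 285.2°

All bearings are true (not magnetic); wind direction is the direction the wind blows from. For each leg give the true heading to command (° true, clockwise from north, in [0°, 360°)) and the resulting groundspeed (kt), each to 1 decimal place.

Leg 1: desired track 334.9°; wind correction -18.9° → command heading 316.0°, groundspeed 112.9 kt
Leg 2: desired track 205.5°; wind correction +1.2° → command heading 206.7°, groundspeed 56.8 kt
Leg 3: desired track 99.6°; wind correction +22.4° → command heading 122.0°, groundspeed 100.4 kt
Leg 4: desired track 163.4°; wind correction +16.6° → command heading 180.0°, groundspeed 64.1 kt
Leg 5: desired track 285.2°; wind correction -23.1° → command heading 262.1°, groundspeed 78.8 kt

Leg 1: heading=316.0°, groundspeed=112.9 kt
Leg 2: heading=206.7°, groundspeed=56.8 kt
Leg 3: heading=122.0°, groundspeed=100.4 kt
Leg 4: heading=180.0°, groundspeed=64.1 kt
Leg 5: heading=262.1°, groundspeed=78.8 kt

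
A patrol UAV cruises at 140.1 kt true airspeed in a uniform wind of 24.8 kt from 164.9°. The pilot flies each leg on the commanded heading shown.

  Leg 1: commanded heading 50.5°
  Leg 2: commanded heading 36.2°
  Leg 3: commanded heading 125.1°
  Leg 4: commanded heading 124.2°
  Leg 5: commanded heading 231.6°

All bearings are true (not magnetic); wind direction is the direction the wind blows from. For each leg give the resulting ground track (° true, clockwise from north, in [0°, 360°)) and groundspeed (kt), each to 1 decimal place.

Leg 1: heading 50.5°; drift -8.5° → track 42.0°, groundspeed 152.0 kt
Leg 2: heading 36.2°; drift -7.1° → track 29.1°, groundspeed 156.8 kt
Leg 3: heading 125.1°; drift -7.5° → track 117.6°, groundspeed 122.1 kt
Leg 4: heading 124.2°; drift -7.6° → track 116.6°, groundspeed 122.4 kt
Leg 5: heading 231.6°; drift +9.9° → track 241.5°, groundspeed 132.3 kt

Leg 1: track=42.0°, groundspeed=152.0 kt
Leg 2: track=29.1°, groundspeed=156.8 kt
Leg 3: track=117.6°, groundspeed=122.1 kt
Leg 4: track=116.6°, groundspeed=122.4 kt
Leg 5: track=241.5°, groundspeed=132.3 kt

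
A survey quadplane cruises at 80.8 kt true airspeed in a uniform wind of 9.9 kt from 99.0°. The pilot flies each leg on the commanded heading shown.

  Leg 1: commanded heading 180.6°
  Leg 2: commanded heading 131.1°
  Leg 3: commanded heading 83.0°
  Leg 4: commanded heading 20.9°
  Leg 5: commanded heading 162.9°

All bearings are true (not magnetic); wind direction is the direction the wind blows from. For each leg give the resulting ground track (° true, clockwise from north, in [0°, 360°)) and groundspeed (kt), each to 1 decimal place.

Leg 1: track=187.6°, groundspeed=80.0 kt
Leg 2: track=135.3°, groundspeed=72.6 kt
Leg 3: track=80.8°, groundspeed=71.3 kt
Leg 4: track=13.9°, groundspeed=79.4 kt
Leg 5: track=169.5°, groundspeed=77.0 kt

Leg 1: heading 180.6°; drift +7.0° → track 187.6°, groundspeed 80.0 kt
Leg 2: heading 131.1°; drift +4.2° → track 135.3°, groundspeed 72.6 kt
Leg 3: heading 83.0°; drift -2.2° → track 80.8°, groundspeed 71.3 kt
Leg 4: heading 20.9°; drift -7.0° → track 13.9°, groundspeed 79.4 kt
Leg 5: heading 162.9°; drift +6.6° → track 169.5°, groundspeed 77.0 kt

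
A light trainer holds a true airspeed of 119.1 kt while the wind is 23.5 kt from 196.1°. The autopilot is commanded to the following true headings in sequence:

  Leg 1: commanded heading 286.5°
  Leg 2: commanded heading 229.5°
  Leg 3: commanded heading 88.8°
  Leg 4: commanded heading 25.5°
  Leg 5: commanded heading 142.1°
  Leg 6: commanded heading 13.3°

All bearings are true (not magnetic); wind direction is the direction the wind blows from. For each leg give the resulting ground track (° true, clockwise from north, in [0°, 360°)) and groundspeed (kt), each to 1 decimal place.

Leg 1: heading 286.5°; drift +11.1° → track 297.6°, groundspeed 121.6 kt
Leg 2: heading 229.5°; drift +7.4° → track 236.9°, groundspeed 100.3 kt
Leg 3: heading 88.8°; drift -10.1° → track 78.7°, groundspeed 128.1 kt
Leg 4: heading 25.5°; drift -1.5° → track 24.0°, groundspeed 142.3 kt
Leg 5: heading 142.1°; drift -10.2° → track 131.9°, groundspeed 107.0 kt
Leg 6: heading 13.3°; drift +0.5° → track 13.8°, groundspeed 142.6 kt

Leg 1: track=297.6°, groundspeed=121.6 kt
Leg 2: track=236.9°, groundspeed=100.3 kt
Leg 3: track=78.7°, groundspeed=128.1 kt
Leg 4: track=24.0°, groundspeed=142.3 kt
Leg 5: track=131.9°, groundspeed=107.0 kt
Leg 6: track=13.8°, groundspeed=142.6 kt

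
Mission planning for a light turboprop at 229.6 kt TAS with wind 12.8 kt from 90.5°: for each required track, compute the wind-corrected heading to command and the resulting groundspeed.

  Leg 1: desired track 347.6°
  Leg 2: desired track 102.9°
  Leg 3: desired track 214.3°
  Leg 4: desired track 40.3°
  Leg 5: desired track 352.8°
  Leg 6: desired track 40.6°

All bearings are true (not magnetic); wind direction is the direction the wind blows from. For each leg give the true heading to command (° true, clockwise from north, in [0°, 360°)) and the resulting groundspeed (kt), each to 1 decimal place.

Leg 1: heading=350.7°, groundspeed=232.1 kt
Leg 2: heading=102.2°, groundspeed=217.1 kt
Leg 3: heading=211.6°, groundspeed=236.5 kt
Leg 4: heading=42.8°, groundspeed=221.2 kt
Leg 5: heading=356.0°, groundspeed=231.0 kt
Leg 6: heading=43.0°, groundspeed=221.1 kt

Leg 1: desired track 347.6°; wind correction +3.1° → command heading 350.7°, groundspeed 232.1 kt
Leg 2: desired track 102.9°; wind correction -0.7° → command heading 102.2°, groundspeed 217.1 kt
Leg 3: desired track 214.3°; wind correction -2.7° → command heading 211.6°, groundspeed 236.5 kt
Leg 4: desired track 40.3°; wind correction +2.5° → command heading 42.8°, groundspeed 221.2 kt
Leg 5: desired track 352.8°; wind correction +3.2° → command heading 356.0°, groundspeed 231.0 kt
Leg 6: desired track 40.6°; wind correction +2.4° → command heading 43.0°, groundspeed 221.1 kt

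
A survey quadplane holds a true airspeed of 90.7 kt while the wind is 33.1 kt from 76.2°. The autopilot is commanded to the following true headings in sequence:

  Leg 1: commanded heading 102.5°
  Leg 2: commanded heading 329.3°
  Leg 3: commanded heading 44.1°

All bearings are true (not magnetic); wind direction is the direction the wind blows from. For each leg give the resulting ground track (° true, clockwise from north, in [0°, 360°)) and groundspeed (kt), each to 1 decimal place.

Leg 1: heading 102.5°; drift +13.5° → track 116.0°, groundspeed 62.8 kt
Leg 2: heading 329.3°; drift -17.5° → track 311.8°, groundspeed 105.2 kt
Leg 3: heading 44.1°; drift -15.7° → track 28.4°, groundspeed 65.1 kt

Leg 1: track=116.0°, groundspeed=62.8 kt
Leg 2: track=311.8°, groundspeed=105.2 kt
Leg 3: track=28.4°, groundspeed=65.1 kt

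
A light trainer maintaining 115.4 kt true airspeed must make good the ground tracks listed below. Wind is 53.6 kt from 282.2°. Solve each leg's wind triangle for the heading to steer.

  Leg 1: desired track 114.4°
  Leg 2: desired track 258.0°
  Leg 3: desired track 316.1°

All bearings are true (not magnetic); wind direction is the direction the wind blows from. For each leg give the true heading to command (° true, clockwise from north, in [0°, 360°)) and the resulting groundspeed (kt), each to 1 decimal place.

Leg 1: desired track 114.4°; wind correction +5.6° → command heading 120.0°, groundspeed 167.2 kt
Leg 2: desired track 258.0°; wind correction +11.0° → command heading 269.0°, groundspeed 64.4 kt
Leg 3: desired track 316.1°; wind correction -15.0° → command heading 301.1°, groundspeed 67.0 kt

Leg 1: heading=120.0°, groundspeed=167.2 kt
Leg 2: heading=269.0°, groundspeed=64.4 kt
Leg 3: heading=301.1°, groundspeed=67.0 kt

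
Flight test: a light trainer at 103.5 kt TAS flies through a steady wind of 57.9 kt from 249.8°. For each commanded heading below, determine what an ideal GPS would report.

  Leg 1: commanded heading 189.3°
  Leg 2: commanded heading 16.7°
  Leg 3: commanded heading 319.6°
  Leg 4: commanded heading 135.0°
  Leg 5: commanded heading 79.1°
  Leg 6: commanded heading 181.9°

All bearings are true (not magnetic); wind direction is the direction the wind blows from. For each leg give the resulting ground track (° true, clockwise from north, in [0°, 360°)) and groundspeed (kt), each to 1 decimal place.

Leg 1: heading 189.3°; drift -33.9° → track 155.4°, groundspeed 90.3 kt
Leg 2: heading 16.7°; drift +18.5° → track 35.2°, groundspeed 145.8 kt
Leg 3: heading 319.6°; drift +33.1° → track 352.7°, groundspeed 99.6 kt
Leg 4: heading 135.0°; drift -22.4° → track 112.6°, groundspeed 138.2 kt
Leg 5: heading 79.1°; drift -3.3° → track 75.8°, groundspeed 160.9 kt
Leg 6: heading 181.9°; drift -33.3° → track 148.6°, groundspeed 97.8 kt

Leg 1: track=155.4°, groundspeed=90.3 kt
Leg 2: track=35.2°, groundspeed=145.8 kt
Leg 3: track=352.7°, groundspeed=99.6 kt
Leg 4: track=112.6°, groundspeed=138.2 kt
Leg 5: track=75.8°, groundspeed=160.9 kt
Leg 6: track=148.6°, groundspeed=97.8 kt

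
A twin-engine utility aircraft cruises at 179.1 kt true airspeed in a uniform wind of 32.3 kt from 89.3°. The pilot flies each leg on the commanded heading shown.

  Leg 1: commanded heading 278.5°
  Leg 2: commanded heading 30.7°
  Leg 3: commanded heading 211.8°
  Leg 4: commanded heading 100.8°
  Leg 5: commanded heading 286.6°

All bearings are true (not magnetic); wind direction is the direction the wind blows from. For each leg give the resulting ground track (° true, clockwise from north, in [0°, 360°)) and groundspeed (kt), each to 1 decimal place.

Leg 1: track=277.1°, groundspeed=211.0 kt
Leg 2: track=21.1°, groundspeed=164.6 kt
Leg 3: track=219.7°, groundspeed=198.3 kt
Leg 4: track=103.3°, groundspeed=147.6 kt
Leg 5: track=284.0°, groundspeed=210.2 kt

Leg 1: heading 278.5°; drift -1.4° → track 277.1°, groundspeed 211.0 kt
Leg 2: heading 30.7°; drift -9.6° → track 21.1°, groundspeed 164.6 kt
Leg 3: heading 211.8°; drift +7.9° → track 219.7°, groundspeed 198.3 kt
Leg 4: heading 100.8°; drift +2.5° → track 103.3°, groundspeed 147.6 kt
Leg 5: heading 286.6°; drift -2.6° → track 284.0°, groundspeed 210.2 kt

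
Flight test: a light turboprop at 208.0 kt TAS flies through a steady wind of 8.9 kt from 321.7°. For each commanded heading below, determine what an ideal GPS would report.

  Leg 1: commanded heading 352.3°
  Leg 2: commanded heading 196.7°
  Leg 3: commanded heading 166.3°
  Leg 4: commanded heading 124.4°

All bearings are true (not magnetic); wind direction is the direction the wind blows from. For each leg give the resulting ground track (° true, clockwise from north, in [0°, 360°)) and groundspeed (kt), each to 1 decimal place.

Leg 1: track=353.6°, groundspeed=200.4 kt
Leg 2: track=194.7°, groundspeed=213.2 kt
Leg 3: track=165.3°, groundspeed=216.1 kt
Leg 4: track=125.1°, groundspeed=216.5 kt

Leg 1: heading 352.3°; drift +1.3° → track 353.6°, groundspeed 200.4 kt
Leg 2: heading 196.7°; drift -2.0° → track 194.7°, groundspeed 213.2 kt
Leg 3: heading 166.3°; drift -1.0° → track 165.3°, groundspeed 216.1 kt
Leg 4: heading 124.4°; drift +0.7° → track 125.1°, groundspeed 216.5 kt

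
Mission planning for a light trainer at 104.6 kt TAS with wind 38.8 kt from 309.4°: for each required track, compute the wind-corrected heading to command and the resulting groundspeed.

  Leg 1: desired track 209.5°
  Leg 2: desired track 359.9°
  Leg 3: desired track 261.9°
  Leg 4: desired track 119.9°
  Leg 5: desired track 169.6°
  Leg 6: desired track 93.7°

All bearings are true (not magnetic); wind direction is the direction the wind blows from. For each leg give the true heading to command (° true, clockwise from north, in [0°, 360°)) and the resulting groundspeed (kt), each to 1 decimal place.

Leg 1: heading=230.9°, groundspeed=104.0 kt
Leg 2: heading=343.3°, groundspeed=75.5 kt
Leg 3: heading=277.8°, groundspeed=74.4 kt
Leg 4: heading=116.4°, groundspeed=142.7 kt
Leg 5: heading=183.5°, groundspeed=131.2 kt
Leg 6: heading=81.2°, groundspeed=133.6 kt

Leg 1: desired track 209.5°; wind correction +21.4° → command heading 230.9°, groundspeed 104.0 kt
Leg 2: desired track 359.9°; wind correction -16.6° → command heading 343.3°, groundspeed 75.5 kt
Leg 3: desired track 261.9°; wind correction +15.9° → command heading 277.8°, groundspeed 74.4 kt
Leg 4: desired track 119.9°; wind correction -3.5° → command heading 116.4°, groundspeed 142.7 kt
Leg 5: desired track 169.6°; wind correction +13.9° → command heading 183.5°, groundspeed 131.2 kt
Leg 6: desired track 93.7°; wind correction -12.5° → command heading 81.2°, groundspeed 133.6 kt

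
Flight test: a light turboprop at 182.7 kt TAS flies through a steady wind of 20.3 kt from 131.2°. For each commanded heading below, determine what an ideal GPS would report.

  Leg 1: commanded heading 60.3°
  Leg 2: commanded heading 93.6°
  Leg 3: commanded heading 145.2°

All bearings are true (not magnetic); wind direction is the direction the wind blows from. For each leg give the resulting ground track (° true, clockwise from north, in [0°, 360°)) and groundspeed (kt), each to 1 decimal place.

Leg 1: heading 60.3°; drift -6.2° → track 54.1°, groundspeed 177.1 kt
Leg 2: heading 93.6°; drift -4.3° → track 89.3°, groundspeed 167.1 kt
Leg 3: heading 145.2°; drift +1.7° → track 146.9°, groundspeed 163.1 kt

Leg 1: track=54.1°, groundspeed=177.1 kt
Leg 2: track=89.3°, groundspeed=167.1 kt
Leg 3: track=146.9°, groundspeed=163.1 kt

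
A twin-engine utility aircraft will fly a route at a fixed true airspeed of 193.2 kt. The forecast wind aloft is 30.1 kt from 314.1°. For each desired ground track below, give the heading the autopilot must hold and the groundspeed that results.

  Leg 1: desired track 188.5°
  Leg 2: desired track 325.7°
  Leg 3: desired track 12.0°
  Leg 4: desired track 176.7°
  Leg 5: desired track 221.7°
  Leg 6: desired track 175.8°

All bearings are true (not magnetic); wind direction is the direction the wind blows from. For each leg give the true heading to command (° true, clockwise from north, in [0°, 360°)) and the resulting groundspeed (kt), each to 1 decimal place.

Leg 1: heading=195.8°, groundspeed=209.2 kt
Leg 2: heading=323.9°, groundspeed=163.6 kt
Leg 3: heading=4.4°, groundspeed=175.5 kt
Leg 4: heading=182.8°, groundspeed=214.3 kt
Leg 5: heading=230.7°, groundspeed=192.1 kt
Leg 6: heading=181.7°, groundspeed=214.6 kt

Leg 1: desired track 188.5°; wind correction +7.3° → command heading 195.8°, groundspeed 209.2 kt
Leg 2: desired track 325.7°; wind correction -1.8° → command heading 323.9°, groundspeed 163.6 kt
Leg 3: desired track 12.0°; wind correction -7.6° → command heading 4.4°, groundspeed 175.5 kt
Leg 4: desired track 176.7°; wind correction +6.1° → command heading 182.8°, groundspeed 214.3 kt
Leg 5: desired track 221.7°; wind correction +9.0° → command heading 230.7°, groundspeed 192.1 kt
Leg 6: desired track 175.8°; wind correction +5.9° → command heading 181.7°, groundspeed 214.6 kt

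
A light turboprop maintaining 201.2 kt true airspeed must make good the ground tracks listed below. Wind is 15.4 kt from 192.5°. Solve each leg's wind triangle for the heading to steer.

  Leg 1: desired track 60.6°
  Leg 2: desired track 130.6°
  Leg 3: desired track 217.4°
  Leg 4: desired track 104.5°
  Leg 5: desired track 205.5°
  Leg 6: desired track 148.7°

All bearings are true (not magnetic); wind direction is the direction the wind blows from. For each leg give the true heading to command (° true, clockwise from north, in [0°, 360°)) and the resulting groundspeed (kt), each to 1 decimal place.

Leg 1: heading=63.9°, groundspeed=211.2 kt
Leg 2: heading=134.5°, groundspeed=193.5 kt
Leg 3: heading=215.6°, groundspeed=187.1 kt
Leg 4: heading=108.9°, groundspeed=200.1 kt
Leg 5: heading=204.5°, groundspeed=186.2 kt
Leg 6: heading=151.7°, groundspeed=189.8 kt

Leg 1: desired track 60.6°; wind correction +3.3° → command heading 63.9°, groundspeed 211.2 kt
Leg 2: desired track 130.6°; wind correction +3.9° → command heading 134.5°, groundspeed 193.5 kt
Leg 3: desired track 217.4°; wind correction -1.8° → command heading 215.6°, groundspeed 187.1 kt
Leg 4: desired track 104.5°; wind correction +4.4° → command heading 108.9°, groundspeed 200.1 kt
Leg 5: desired track 205.5°; wind correction -1.0° → command heading 204.5°, groundspeed 186.2 kt
Leg 6: desired track 148.7°; wind correction +3.0° → command heading 151.7°, groundspeed 189.8 kt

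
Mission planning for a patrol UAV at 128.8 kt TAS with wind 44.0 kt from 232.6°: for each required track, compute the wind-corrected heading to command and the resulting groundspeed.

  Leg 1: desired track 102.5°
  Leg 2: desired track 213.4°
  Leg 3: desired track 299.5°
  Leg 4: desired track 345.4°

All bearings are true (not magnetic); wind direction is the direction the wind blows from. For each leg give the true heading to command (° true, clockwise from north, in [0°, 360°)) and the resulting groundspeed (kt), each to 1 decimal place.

Leg 1: heading=117.6°, groundspeed=152.7 kt
Leg 2: heading=219.9°, groundspeed=86.4 kt
Leg 3: heading=281.2°, groundspeed=105.0 kt
Leg 4: heading=327.0°, groundspeed=139.3 kt

Leg 1: desired track 102.5°; wind correction +15.1° → command heading 117.6°, groundspeed 152.7 kt
Leg 2: desired track 213.4°; wind correction +6.5° → command heading 219.9°, groundspeed 86.4 kt
Leg 3: desired track 299.5°; wind correction -18.3° → command heading 281.2°, groundspeed 105.0 kt
Leg 4: desired track 345.4°; wind correction -18.4° → command heading 327.0°, groundspeed 139.3 kt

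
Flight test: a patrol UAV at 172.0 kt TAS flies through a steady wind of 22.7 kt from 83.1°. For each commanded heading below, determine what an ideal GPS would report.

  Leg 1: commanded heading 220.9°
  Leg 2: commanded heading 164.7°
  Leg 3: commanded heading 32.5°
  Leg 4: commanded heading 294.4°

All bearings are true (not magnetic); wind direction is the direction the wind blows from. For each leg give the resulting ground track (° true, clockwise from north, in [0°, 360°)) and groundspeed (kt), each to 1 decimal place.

Leg 1: track=225.5°, groundspeed=189.4 kt
Leg 2: track=172.3°, groundspeed=170.2 kt
Leg 3: track=26.1°, groundspeed=158.6 kt
Leg 4: track=290.9°, groundspeed=191.8 kt

Leg 1: heading 220.9°; drift +4.6° → track 225.5°, groundspeed 189.4 kt
Leg 2: heading 164.7°; drift +7.6° → track 172.3°, groundspeed 170.2 kt
Leg 3: heading 32.5°; drift -6.4° → track 26.1°, groundspeed 158.6 kt
Leg 4: heading 294.4°; drift -3.5° → track 290.9°, groundspeed 191.8 kt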